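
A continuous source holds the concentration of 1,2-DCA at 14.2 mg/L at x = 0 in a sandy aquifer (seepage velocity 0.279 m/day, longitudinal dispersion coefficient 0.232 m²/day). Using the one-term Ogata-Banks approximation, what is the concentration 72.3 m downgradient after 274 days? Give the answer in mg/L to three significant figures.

9.14 mg/L

For a continuous step input, C/C₀ ≈ ½·erfc((x−vt)/(2√(Dt))).
vt = 0.279 × 274 = 76.446 m and 2√(Dt) = 2√(0.232 × 274) = 15.95 m.
Argument (x−vt)/(2√(Dt)) = (72.3 − 76.446)/15.95 = -0.2599; ½·erfc(-0.2599) = 0.6434.
C = 14.2 × 0.6434 = 9.14 mg/L.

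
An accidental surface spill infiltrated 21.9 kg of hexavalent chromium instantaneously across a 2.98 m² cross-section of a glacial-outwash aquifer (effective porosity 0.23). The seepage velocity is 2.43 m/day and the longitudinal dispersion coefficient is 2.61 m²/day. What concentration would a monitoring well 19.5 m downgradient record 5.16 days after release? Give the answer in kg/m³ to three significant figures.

For an instantaneous plane source, C(x,t) = M/(n_e·A·√(4πDt)) · exp(−(x−vt)²/(4Dt)), with n_e·A the pore (flow) area.
Plume center vt = 2.43 × 5.16 = 12.5388 m, so the well at 19.5 m is 6.9612 m downgradient of the peak.
√(4πDt) = 13.01 m, giving peak height M/(n_e·A·√(4πDt)) = 21.9/(0.23 × 2.98 × 13.01) = 2.456 kg/m³.
(x−vt)²/(4Dt) = (6.9612)²/(4 × 2.61 × 5.16) = 0.8995; exp(−0.8995) = 0.4068.
C = 2.456 × 0.4068 = 0.999 kg/m³.

0.999 kg/m³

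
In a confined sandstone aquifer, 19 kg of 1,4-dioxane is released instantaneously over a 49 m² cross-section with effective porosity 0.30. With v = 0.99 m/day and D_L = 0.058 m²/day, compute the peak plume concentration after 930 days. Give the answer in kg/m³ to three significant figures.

The peak of an instantaneous 1D plume sits at x = vt; there the Gaussian factor is 1 and C_max = M/(n_e·A·√(4πDt)), where n_e·A is the pore area the mass is dissolved in.
√(4πDt) = √(4π × 0.058 × 930) = 26.04 m, so C_max = 19/(0.30 × 49 × 26.04) = 0.0496 kg/m³.

0.0496 kg/m³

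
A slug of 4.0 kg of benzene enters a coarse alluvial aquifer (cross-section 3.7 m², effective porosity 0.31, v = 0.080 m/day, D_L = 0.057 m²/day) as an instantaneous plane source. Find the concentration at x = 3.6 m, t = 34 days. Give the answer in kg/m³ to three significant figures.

For an instantaneous plane source, C(x,t) = M/(n_e·A·√(4πDt)) · exp(−(x−vt)²/(4Dt)), with n_e·A the pore (flow) area.
Plume center vt = 0.080 × 34 = 2.72 m, so the well at 3.6 m is 0.88 m downgradient of the peak.
√(4πDt) = 4.935 m, giving peak height M/(n_e·A·√(4πDt)) = 4.0/(0.31 × 3.7 × 4.935) = 0.7067 kg/m³.
(x−vt)²/(4Dt) = (0.88)²/(4 × 0.057 × 34) = 0.09990; exp(−0.09990) = 0.9049.
C = 0.7067 × 0.9049 = 0.639 kg/m³.

0.639 kg/m³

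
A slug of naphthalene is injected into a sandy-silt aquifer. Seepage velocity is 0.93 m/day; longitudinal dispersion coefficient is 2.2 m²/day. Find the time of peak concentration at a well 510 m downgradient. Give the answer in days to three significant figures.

For the 1D instantaneous-source solution, setting ∂C/∂t = 0 at fixed x gives v²t² + 2Dt − x² = 0, so t = (√(D² + v²x²) − D)/v².
√(D² + v²x²) = √(2.2² + 0.93² × 510²) = 474.3; v² = 0.8649.
t = (474.3 − 2.2)/0.8649 = 546 days (vs. the pure-advection estimate x/v = 548 d).

546 days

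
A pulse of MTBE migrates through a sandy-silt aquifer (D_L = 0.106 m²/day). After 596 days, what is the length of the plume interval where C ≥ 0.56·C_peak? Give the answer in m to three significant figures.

The plume is Gaussian with σ = √(2Dt) = √(2 × 0.106 × 596) = 11.24 m.
C/C_peak = exp(−Δx²/(2σ²)) = 0.56 ⇒ Δx = σ·√(−2 ln 0.56) = 11.24 × 1.077 = 12.11 m.
Width = 2Δx = 24.2 m.

24.2 m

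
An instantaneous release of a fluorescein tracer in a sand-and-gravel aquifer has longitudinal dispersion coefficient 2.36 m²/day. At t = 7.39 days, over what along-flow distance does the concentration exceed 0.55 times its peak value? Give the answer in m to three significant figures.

The plume is Gaussian with σ = √(2Dt) = √(2 × 2.36 × 7.39) = 5.906 m.
C/C_peak = exp(−Δx²/(2σ²)) = 0.55 ⇒ Δx = σ·√(−2 ln 0.55) = 5.906 × 1.093 = 6.455 m.
Width = 2Δx = 12.9 m.

12.9 m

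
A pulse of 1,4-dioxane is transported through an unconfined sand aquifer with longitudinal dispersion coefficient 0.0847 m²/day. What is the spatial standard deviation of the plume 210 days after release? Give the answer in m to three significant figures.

Dispersive spreading gives a Gaussian with σ² = 2Dt; advection only shifts the center.
σ = √(2 × 0.0847 × 210) = 5.96 m.

5.96 m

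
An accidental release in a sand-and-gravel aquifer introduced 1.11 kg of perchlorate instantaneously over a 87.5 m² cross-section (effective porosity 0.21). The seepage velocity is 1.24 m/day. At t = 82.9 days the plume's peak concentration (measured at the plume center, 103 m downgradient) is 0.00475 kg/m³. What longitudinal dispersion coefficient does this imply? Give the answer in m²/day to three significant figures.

At the plume center C_max = M/(n_e·A·√(4πDt)), so D = M²/(4πt·(n_e·A·C_max)²).
n_e·A·C_max = 0.21 × 87.5 × 0.00475 = 0.08728 kg/m.
D = 1.11²/(4π × 82.9 × 0.08728²) = 0.155 m²/day.

0.155 m²/day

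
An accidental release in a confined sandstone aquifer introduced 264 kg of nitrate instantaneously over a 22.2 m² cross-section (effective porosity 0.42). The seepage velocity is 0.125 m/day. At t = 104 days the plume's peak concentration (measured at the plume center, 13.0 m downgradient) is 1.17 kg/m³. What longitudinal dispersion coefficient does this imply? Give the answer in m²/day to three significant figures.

0.448 m²/day

At the plume center C_max = M/(n_e·A·√(4πDt)), so D = M²/(4πt·(n_e·A·C_max)²).
n_e·A·C_max = 0.42 × 22.2 × 1.17 = 10.91 kg/m.
D = 264²/(4π × 104 × 10.91²) = 0.448 m²/day.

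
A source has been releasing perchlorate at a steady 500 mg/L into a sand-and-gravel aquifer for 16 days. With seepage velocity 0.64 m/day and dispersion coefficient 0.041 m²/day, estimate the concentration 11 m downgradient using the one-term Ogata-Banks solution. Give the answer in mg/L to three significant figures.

For a continuous step input, C/C₀ ≈ ½·erfc((x−vt)/(2√(Dt))).
vt = 0.64 × 16 = 10.24 m and 2√(Dt) = 2√(0.041 × 16) = 1.620 m.
Argument (x−vt)/(2√(Dt)) = (11 − 10.24)/1.620 = 0.4691; ½·erfc(0.4691) = 0.2535.
C = 500 × 0.2535 = 127 mg/L.

127 mg/L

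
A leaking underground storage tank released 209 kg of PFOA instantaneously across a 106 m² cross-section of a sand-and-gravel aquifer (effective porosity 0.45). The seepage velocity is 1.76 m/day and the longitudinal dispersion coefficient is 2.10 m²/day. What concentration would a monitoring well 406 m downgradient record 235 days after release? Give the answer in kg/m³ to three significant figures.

For an instantaneous plane source, C(x,t) = M/(n_e·A·√(4πDt)) · exp(−(x−vt)²/(4Dt)), with n_e·A the pore (flow) area.
Plume center vt = 1.76 × 235 = 413.6 m, so the well at 406 m is 7.6 m upgradient of the peak.
√(4πDt) = 78.75 m, giving peak height M/(n_e·A·√(4πDt)) = 209/(0.45 × 106 × 78.75) = 0.05564 kg/m³.
(x−vt)²/(4Dt) = (-7.6)²/(4 × 2.10 × 235) = 0.02926; exp(−0.02926) = 0.9712.
C = 0.05564 × 0.9712 = 0.0540 kg/m³.

0.0540 kg/m³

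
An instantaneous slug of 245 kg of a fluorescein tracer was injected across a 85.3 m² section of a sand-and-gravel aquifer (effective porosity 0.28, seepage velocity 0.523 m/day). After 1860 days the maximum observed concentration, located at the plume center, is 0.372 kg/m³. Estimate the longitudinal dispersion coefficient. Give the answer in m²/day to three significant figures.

0.0325 m²/day

At the plume center C_max = M/(n_e·A·√(4πDt)), so D = M²/(4πt·(n_e·A·C_max)²).
n_e·A·C_max = 0.28 × 85.3 × 0.372 = 8.885 kg/m.
D = 245²/(4π × 1860 × 8.885²) = 0.0325 m²/day.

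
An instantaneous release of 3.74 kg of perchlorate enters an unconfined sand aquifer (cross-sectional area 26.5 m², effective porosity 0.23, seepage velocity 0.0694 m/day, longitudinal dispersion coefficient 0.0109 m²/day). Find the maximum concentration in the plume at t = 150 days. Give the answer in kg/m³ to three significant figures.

The peak of an instantaneous 1D plume sits at x = vt; there the Gaussian factor is 1 and C_max = M/(n_e·A·√(4πDt)), where n_e·A is the pore area the mass is dissolved in.
√(4πDt) = √(4π × 0.0109 × 150) = 4.533 m, so C_max = 3.74/(0.23 × 26.5 × 4.533) = 0.135 kg/m³.

0.135 kg/m³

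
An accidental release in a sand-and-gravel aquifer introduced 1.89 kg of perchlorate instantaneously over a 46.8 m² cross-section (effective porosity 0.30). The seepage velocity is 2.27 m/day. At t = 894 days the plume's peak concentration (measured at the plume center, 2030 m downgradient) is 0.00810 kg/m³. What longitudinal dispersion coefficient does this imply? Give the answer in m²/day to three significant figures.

At the plume center C_max = M/(n_e·A·√(4πDt)), so D = M²/(4πt·(n_e·A·C_max)²).
n_e·A·C_max = 0.30 × 46.8 × 0.00810 = 0.1137 kg/m.
D = 1.89²/(4π × 894 × 0.1137²) = 0.0246 m²/day.

0.0246 m²/day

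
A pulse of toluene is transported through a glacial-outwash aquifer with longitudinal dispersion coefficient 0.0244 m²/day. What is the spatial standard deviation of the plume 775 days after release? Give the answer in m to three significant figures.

6.15 m

Dispersive spreading gives a Gaussian with σ² = 2Dt; advection only shifts the center.
σ = √(2 × 0.0244 × 775) = 6.15 m.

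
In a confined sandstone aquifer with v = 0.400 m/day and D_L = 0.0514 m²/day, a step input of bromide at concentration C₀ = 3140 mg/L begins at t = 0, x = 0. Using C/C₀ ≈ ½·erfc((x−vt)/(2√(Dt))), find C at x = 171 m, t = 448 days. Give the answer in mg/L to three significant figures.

For a continuous step input, C/C₀ ≈ ½·erfc((x−vt)/(2√(Dt))).
vt = 0.400 × 448 = 179.2 m and 2√(Dt) = 2√(0.0514 × 448) = 9.597 m.
Argument (x−vt)/(2√(Dt)) = (171 − 179.2)/9.597 = -0.8544; ½·erfc(-0.8544) = 0.8865.
C = 3140 × 0.8865 = 2780 mg/L.

2780 mg/L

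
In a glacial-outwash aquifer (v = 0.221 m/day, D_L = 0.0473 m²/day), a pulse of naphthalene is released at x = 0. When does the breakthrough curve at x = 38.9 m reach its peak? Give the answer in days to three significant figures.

For the 1D instantaneous-source solution, setting ∂C/∂t = 0 at fixed x gives v²t² + 2Dt − x² = 0, so t = (√(D² + v²x²) − D)/v².
√(D² + v²x²) = √(0.0473² + 0.221² × 38.9²) = 8.597; v² = 0.048841.
t = (8.597 − 0.0473)/0.048841 = 175 days (vs. the pure-advection estimate x/v = 176 d).

175 days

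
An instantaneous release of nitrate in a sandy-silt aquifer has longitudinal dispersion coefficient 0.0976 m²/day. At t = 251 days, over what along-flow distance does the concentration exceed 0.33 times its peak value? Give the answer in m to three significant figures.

The plume is Gaussian with σ = √(2Dt) = √(2 × 0.0976 × 251) = 7.000 m.
C/C_peak = exp(−Δx²/(2σ²)) = 0.33 ⇒ Δx = σ·√(−2 ln 0.33) = 7.000 × 1.489 = 10.42 m.
Width = 2Δx = 20.8 m.

20.8 m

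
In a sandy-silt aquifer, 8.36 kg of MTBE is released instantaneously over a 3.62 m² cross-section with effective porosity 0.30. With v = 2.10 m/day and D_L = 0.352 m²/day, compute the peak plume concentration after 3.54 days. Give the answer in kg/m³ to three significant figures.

1.95 kg/m³

The peak of an instantaneous 1D plume sits at x = vt; there the Gaussian factor is 1 and C_max = M/(n_e·A·√(4πDt)), where n_e·A is the pore area the mass is dissolved in.
√(4πDt) = √(4π × 0.352 × 3.54) = 3.957 m, so C_max = 8.36/(0.30 × 3.62 × 3.957) = 1.95 kg/m³.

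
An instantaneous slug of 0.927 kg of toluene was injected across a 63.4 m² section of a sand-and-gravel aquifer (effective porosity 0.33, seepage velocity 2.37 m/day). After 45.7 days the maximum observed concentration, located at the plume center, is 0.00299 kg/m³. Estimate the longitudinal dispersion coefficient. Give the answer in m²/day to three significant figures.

At the plume center C_max = M/(n_e·A·√(4πDt)), so D = M²/(4πt·(n_e·A·C_max)²).
n_e·A·C_max = 0.33 × 63.4 × 0.00299 = 0.06256 kg/m.
D = 0.927²/(4π × 45.7 × 0.06256²) = 0.382 m²/day.

0.382 m²/day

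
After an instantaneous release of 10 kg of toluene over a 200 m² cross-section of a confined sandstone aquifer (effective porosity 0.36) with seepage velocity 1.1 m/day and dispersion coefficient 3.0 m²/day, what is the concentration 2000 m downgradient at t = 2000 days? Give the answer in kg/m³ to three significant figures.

For an instantaneous plane source, C(x,t) = M/(n_e·A·√(4πDt)) · exp(−(x−vt)²/(4Dt)), with n_e·A the pore (flow) area.
Plume center vt = 1.1 × 2000 = 2200 m, so the well at 2000 m is 200 m upgradient of the peak.
√(4πDt) = 274.6 m, giving peak height M/(n_e·A·√(4πDt)) = 10/(0.36 × 200 × 274.6) = 0.0005058 kg/m³.
(x−vt)²/(4Dt) = (-200)²/(4 × 3.0 × 2000) = 1.667; exp(−1.667) = 0.1888.
C = 0.0005058 × 0.1888 = 9.55e-05 kg/m³.

9.55e-05 kg/m³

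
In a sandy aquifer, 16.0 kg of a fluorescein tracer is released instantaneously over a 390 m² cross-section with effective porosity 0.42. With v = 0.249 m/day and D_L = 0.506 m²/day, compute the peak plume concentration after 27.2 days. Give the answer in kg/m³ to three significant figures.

0.00743 kg/m³

The peak of an instantaneous 1D plume sits at x = vt; there the Gaussian factor is 1 and C_max = M/(n_e·A·√(4πDt)), where n_e·A is the pore area the mass is dissolved in.
√(4πDt) = √(4π × 0.506 × 27.2) = 13.15 m, so C_max = 16.0/(0.42 × 390 × 13.15) = 0.00743 kg/m³.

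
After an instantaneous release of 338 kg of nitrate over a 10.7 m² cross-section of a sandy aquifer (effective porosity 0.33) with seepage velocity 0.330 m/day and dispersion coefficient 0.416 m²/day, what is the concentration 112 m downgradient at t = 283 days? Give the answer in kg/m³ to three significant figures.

For an instantaneous plane source, C(x,t) = M/(n_e·A·√(4πDt)) · exp(−(x−vt)²/(4Dt)), with n_e·A the pore (flow) area.
Plume center vt = 0.330 × 283 = 93.39 m, so the well at 112 m is 18.61 m downgradient of the peak.
√(4πDt) = 38.46 m, giving peak height M/(n_e·A·√(4πDt)) = 338/(0.33 × 10.7 × 38.46) = 2.489 kg/m³.
(x−vt)²/(4Dt) = (18.61)²/(4 × 0.416 × 283) = 0.7354; exp(−0.7354) = 0.4793.
C = 2.489 × 0.4793 = 1.19 kg/m³.

1.19 kg/m³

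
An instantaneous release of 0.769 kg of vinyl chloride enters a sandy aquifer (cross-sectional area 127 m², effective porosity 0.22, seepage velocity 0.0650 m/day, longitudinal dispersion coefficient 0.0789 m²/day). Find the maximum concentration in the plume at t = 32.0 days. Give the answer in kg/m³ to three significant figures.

0.00489 kg/m³

The peak of an instantaneous 1D plume sits at x = vt; there the Gaussian factor is 1 and C_max = M/(n_e·A·√(4πDt)), where n_e·A is the pore area the mass is dissolved in.
√(4πDt) = √(4π × 0.0789 × 32.0) = 5.633 m, so C_max = 0.769/(0.22 × 127 × 5.633) = 0.00489 kg/m³.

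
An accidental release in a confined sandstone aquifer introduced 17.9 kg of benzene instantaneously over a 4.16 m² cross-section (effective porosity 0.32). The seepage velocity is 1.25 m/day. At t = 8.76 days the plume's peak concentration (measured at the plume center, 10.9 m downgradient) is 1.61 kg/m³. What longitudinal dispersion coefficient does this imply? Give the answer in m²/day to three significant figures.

At the plume center C_max = M/(n_e·A·√(4πDt)), so D = M²/(4πt·(n_e·A·C_max)²).
n_e·A·C_max = 0.32 × 4.16 × 1.61 = 2.143 kg/m.
D = 17.9²/(4π × 8.76 × 2.143²) = 0.634 m²/day.

0.634 m²/day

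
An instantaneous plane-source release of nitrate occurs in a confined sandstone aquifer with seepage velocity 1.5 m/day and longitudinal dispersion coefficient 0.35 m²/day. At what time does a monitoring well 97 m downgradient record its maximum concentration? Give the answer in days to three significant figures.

For the 1D instantaneous-source solution, setting ∂C/∂t = 0 at fixed x gives v²t² + 2Dt − x² = 0, so t = (√(D² + v²x²) − D)/v².
√(D² + v²x²) = √(0.35² + 1.5² × 97²) = 145.5; v² = 2.25.
t = (145.5 − 0.35)/2.25 = 64.5 days (vs. the pure-advection estimate x/v = 64.7 d).

64.5 days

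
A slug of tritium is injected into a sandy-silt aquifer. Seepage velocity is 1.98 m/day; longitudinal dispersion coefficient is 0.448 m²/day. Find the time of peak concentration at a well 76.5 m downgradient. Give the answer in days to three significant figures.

For the 1D instantaneous-source solution, setting ∂C/∂t = 0 at fixed x gives v²t² + 2Dt − x² = 0, so t = (√(D² + v²x²) − D)/v².
√(D² + v²x²) = √(0.448² + 1.98² × 76.5²) = 151.5; v² = 3.9204.
t = (151.5 − 0.448)/3.9204 = 38.5 days (vs. the pure-advection estimate x/v = 38.6 d).

38.5 days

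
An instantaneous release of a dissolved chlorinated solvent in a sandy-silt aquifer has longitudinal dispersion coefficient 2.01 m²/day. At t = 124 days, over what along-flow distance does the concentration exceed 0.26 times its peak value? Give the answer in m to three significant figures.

The plume is Gaussian with σ = √(2Dt) = √(2 × 2.01 × 124) = 22.33 m.
C/C_peak = exp(−Δx²/(2σ²)) = 0.26 ⇒ Δx = σ·√(−2 ln 0.26) = 22.33 × 1.641 = 36.64 m.
Width = 2Δx = 73.3 m.

73.3 m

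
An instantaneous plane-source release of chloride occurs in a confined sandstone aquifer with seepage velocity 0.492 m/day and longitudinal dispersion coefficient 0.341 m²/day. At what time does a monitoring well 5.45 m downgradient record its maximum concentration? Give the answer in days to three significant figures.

9.76 days

For the 1D instantaneous-source solution, setting ∂C/∂t = 0 at fixed x gives v²t² + 2Dt − x² = 0, so t = (√(D² + v²x²) − D)/v².
√(D² + v²x²) = √(0.341² + 0.492² × 5.45²) = 2.703; v² = 0.242064.
t = (2.703 − 0.341)/0.242064 = 9.76 days (vs. the pure-advection estimate x/v = 11.1 d).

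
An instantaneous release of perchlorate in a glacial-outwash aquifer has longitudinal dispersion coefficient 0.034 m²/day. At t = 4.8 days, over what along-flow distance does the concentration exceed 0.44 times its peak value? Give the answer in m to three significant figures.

The plume is Gaussian with σ = √(2Dt) = √(2 × 0.034 × 4.8) = 0.5713 m.
C/C_peak = exp(−Δx²/(2σ²)) = 0.44 ⇒ Δx = σ·√(−2 ln 0.44) = 0.5713 × 1.281 = 0.7318 m.
Width = 2Δx = 1.46 m.

1.46 m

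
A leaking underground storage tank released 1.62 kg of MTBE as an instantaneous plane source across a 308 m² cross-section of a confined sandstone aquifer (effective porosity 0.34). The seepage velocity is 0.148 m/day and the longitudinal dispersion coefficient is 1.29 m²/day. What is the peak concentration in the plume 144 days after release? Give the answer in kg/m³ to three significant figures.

The peak of an instantaneous 1D plume sits at x = vt; there the Gaussian factor is 1 and C_max = M/(n_e·A·√(4πDt)), where n_e·A is the pore area the mass is dissolved in.
√(4πDt) = √(4π × 1.29 × 144) = 48.31 m, so C_max = 1.62/(0.34 × 308 × 48.31) = 0.000320 kg/m³.

0.000320 kg/m³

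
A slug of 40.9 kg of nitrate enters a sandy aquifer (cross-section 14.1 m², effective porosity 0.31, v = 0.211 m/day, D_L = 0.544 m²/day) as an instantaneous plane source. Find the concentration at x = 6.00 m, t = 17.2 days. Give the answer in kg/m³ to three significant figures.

For an instantaneous plane source, C(x,t) = M/(n_e·A·√(4πDt)) · exp(−(x−vt)²/(4Dt)), with n_e·A the pore (flow) area.
Plume center vt = 0.211 × 17.2 = 3.6292 m, so the well at 6.00 m is 2.3708 m downgradient of the peak.
√(4πDt) = 10.84 m, giving peak height M/(n_e·A·√(4πDt)) = 40.9/(0.31 × 14.1 × 10.84) = 0.8632 kg/m³.
(x−vt)²/(4Dt) = (2.3708)²/(4 × 0.544 × 17.2) = 0.1502; exp(−0.1502) = 0.8605.
C = 0.8632 × 0.8605 = 0.743 kg/m³.

0.743 kg/m³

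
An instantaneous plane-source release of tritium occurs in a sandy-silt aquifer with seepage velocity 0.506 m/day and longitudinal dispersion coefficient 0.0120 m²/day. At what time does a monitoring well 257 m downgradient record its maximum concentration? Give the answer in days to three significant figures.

For the 1D instantaneous-source solution, setting ∂C/∂t = 0 at fixed x gives v²t² + 2Dt − x² = 0, so t = (√(D² + v²x²) − D)/v².
√(D² + v²x²) = √(0.0120² + 0.506² × 257²) = 130.0; v² = 0.256036.
t = (130.0 − 0.0120)/0.256036 = 508 days (vs. the pure-advection estimate x/v = 508 d).

508 days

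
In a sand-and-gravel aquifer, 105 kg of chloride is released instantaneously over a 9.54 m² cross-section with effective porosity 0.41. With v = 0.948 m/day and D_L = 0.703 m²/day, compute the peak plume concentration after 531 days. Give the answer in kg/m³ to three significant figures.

The peak of an instantaneous 1D plume sits at x = vt; there the Gaussian factor is 1 and C_max = M/(n_e·A·√(4πDt)), where n_e·A is the pore area the mass is dissolved in.
√(4πDt) = √(4π × 0.703 × 531) = 68.49 m, so C_max = 105/(0.41 × 9.54 × 68.49) = 0.392 kg/m³.

0.392 kg/m³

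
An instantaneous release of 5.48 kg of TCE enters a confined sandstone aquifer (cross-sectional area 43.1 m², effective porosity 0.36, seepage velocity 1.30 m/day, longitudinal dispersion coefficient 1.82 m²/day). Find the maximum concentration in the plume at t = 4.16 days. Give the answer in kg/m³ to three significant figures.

0.0362 kg/m³

The peak of an instantaneous 1D plume sits at x = vt; there the Gaussian factor is 1 and C_max = M/(n_e·A·√(4πDt)), where n_e·A is the pore area the mass is dissolved in.
√(4πDt) = √(4π × 1.82 × 4.16) = 9.754 m, so C_max = 5.48/(0.36 × 43.1 × 9.754) = 0.0362 kg/m³.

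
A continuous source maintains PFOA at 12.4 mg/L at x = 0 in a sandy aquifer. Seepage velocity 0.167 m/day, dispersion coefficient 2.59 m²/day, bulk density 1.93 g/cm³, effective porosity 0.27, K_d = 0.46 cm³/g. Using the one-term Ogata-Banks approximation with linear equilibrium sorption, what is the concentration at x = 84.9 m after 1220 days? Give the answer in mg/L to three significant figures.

2.05 mg/L

Retardation factor R = 1 + ρ_b·K_d/n = 1 + 1.93 × 0.46/0.27 = 4.288.
Sorption retards both mechanisms: v_R = v/R = 0.03895 m/day, D_R = D/R = 0.6040 m²/day.
v_R·t = 0.03895 × 1220 = 47.519 m; 2√(D_R t) = 54.29 m; argument = (84.9 − 47.519)/54.29 = 0.6885.
C = C₀ × ½·erfc(0.6885) = 12.4 × 0.1651 = 2.05 mg/L.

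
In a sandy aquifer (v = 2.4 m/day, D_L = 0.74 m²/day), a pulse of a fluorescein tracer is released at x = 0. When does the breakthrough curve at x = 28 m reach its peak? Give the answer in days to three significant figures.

For the 1D instantaneous-source solution, setting ∂C/∂t = 0 at fixed x gives v²t² + 2Dt − x² = 0, so t = (√(D² + v²x²) − D)/v².
√(D² + v²x²) = √(0.74² + 2.4² × 28²) = 67.20; v² = 5.76.
t = (67.20 − 0.74)/5.76 = 11.5 days (vs. the pure-advection estimate x/v = 11.7 d).

11.5 days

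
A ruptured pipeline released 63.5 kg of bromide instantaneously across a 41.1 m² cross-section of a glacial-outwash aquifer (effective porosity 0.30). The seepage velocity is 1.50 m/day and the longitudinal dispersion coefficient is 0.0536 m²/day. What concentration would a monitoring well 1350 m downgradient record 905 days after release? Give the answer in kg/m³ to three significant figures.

For an instantaneous plane source, C(x,t) = M/(n_e·A·√(4πDt)) · exp(−(x−vt)²/(4Dt)), with n_e·A the pore (flow) area.
Plume center vt = 1.50 × 905 = 1357.5 m, so the well at 1350 m is 7.5 m upgradient of the peak.
√(4πDt) = 24.69 m, giving peak height M/(n_e·A·√(4πDt)) = 63.5/(0.30 × 41.1 × 24.69) = 0.2086 kg/m³.
(x−vt)²/(4Dt) = (-7.5)²/(4 × 0.0536 × 905) = 0.2899; exp(−0.2899) = 0.7483.
C = 0.2086 × 0.7483 = 0.156 kg/m³.

0.156 kg/m³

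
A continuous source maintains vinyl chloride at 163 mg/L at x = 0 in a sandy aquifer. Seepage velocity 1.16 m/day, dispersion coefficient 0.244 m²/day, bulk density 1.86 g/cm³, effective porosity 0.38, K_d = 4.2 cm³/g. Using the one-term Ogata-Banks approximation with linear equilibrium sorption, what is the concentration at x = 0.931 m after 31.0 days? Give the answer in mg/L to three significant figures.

132 mg/L

Retardation factor R = 1 + ρ_b·K_d/n = 1 + 1.86 × 4.2/0.38 = 21.56.
Sorption retards both mechanisms: v_R = v/R = 0.05380 m/day, D_R = D/R = 0.01132 m²/day.
v_R·t = 0.05380 × 31.0 = 1.6678 m; 2√(D_R t) = 1.185 m; argument = (0.931 − 1.6678)/1.185 = -0.6218.
C = C₀ × ½·erfc(-0.6218) = 163 × 0.8104 = 132 mg/L.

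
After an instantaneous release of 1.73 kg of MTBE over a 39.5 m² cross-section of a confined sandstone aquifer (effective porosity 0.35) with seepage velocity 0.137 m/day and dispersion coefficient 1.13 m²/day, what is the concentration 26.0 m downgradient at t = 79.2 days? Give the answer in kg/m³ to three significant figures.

0.00197 kg/m³

For an instantaneous plane source, C(x,t) = M/(n_e·A·√(4πDt)) · exp(−(x−vt)²/(4Dt)), with n_e·A the pore (flow) area.
Plume center vt = 0.137 × 79.2 = 10.8504 m, so the well at 26.0 m is 15.1496 m downgradient of the peak.
√(4πDt) = 33.54 m, giving peak height M/(n_e·A·√(4πDt)) = 1.73/(0.35 × 39.5 × 33.54) = 0.003731 kg/m³.
(x−vt)²/(4Dt) = (15.1496)²/(4 × 1.13 × 79.2) = 0.6411; exp(−0.6411) = 0.5267.
C = 0.003731 × 0.5267 = 0.00197 kg/m³.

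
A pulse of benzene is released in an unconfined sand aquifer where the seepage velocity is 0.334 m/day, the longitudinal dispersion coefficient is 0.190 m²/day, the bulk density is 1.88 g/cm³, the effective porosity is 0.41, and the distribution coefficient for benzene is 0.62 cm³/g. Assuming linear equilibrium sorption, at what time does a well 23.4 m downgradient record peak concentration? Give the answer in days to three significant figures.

263 days

Retardation factor R = 1 + ρ_b·K_d/n = 1 + 1.88 × 0.62/0.41 = 3.843.
Sorption retards both mechanisms: v_R = v/R = 0.08691 m/day, D_R = D/R = 0.04944 m²/day.
Peak time from v_R²t² + 2D_R t − x² = 0: t = (√(D_R² + v_R²x²) − D_R)/v_R².
√(D_R² + v_R²x²) = √(0.04944² + 0.08691² × 23.4²) = 2.034; v_R² = 0.007553.
t = (2.034 − 0.04944)/0.007553 = 263 days.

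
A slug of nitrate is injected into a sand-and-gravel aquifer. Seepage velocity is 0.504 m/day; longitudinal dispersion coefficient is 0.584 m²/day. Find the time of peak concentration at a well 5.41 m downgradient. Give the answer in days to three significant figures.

8.68 days

For the 1D instantaneous-source solution, setting ∂C/∂t = 0 at fixed x gives v²t² + 2Dt − x² = 0, so t = (√(D² + v²x²) − D)/v².
√(D² + v²x²) = √(0.584² + 0.504² × 5.41²) = 2.788; v² = 0.254016.
t = (2.788 − 0.584)/0.254016 = 8.68 days (vs. the pure-advection estimate x/v = 10.7 d).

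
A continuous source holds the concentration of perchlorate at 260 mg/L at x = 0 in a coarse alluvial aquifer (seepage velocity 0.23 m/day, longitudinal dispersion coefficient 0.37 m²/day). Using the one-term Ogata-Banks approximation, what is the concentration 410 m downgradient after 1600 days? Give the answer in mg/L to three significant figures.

28.9 mg/L

For a continuous step input, C/C₀ ≈ ½·erfc((x−vt)/(2√(Dt))).
vt = 0.23 × 1600 = 368 m and 2√(Dt) = 2√(0.37 × 1600) = 48.66 m.
Argument (x−vt)/(2√(Dt)) = (410 − 368)/48.66 = 0.8631; ½·erfc(0.8631) = 0.1111.
C = 260 × 0.1111 = 28.9 mg/L.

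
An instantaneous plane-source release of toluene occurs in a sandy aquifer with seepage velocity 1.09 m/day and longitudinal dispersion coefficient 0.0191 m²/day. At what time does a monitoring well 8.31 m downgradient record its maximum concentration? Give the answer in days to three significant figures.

7.61 days

For the 1D instantaneous-source solution, setting ∂C/∂t = 0 at fixed x gives v²t² + 2Dt − x² = 0, so t = (√(D² + v²x²) − D)/v².
√(D² + v²x²) = √(0.0191² + 1.09² × 8.31²) = 9.058; v² = 1.1881.
t = (9.058 − 0.0191)/1.1881 = 7.61 days (vs. the pure-advection estimate x/v = 7.62 d).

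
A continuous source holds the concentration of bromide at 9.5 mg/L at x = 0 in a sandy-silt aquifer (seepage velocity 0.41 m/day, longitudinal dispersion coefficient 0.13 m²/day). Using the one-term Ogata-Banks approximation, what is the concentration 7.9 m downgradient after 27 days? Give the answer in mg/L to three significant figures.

8.40 mg/L

For a continuous step input, C/C₀ ≈ ½·erfc((x−vt)/(2√(Dt))).
vt = 0.41 × 27 = 11.07 m and 2√(Dt) = 2√(0.13 × 27) = 3.747 m.
Argument (x−vt)/(2√(Dt)) = (7.9 − 11.07)/3.747 = -0.8460; ½·erfc(-0.8460) = 0.8842.
C = 9.5 × 0.8842 = 8.40 mg/L.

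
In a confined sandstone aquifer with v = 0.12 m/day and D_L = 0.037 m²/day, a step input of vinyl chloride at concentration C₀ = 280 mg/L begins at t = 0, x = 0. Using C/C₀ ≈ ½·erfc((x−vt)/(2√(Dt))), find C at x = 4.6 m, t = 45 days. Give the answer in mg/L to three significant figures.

187 mg/L

For a continuous step input, C/C₀ ≈ ½·erfc((x−vt)/(2√(Dt))).
vt = 0.12 × 45 = 5.4 m and 2√(Dt) = 2√(0.037 × 45) = 2.581 m.
Argument (x−vt)/(2√(Dt)) = (4.6 − 5.4)/2.581 = -0.3100; ½·erfc(-0.3100) = 0.6695.
C = 280 × 0.6695 = 187 mg/L.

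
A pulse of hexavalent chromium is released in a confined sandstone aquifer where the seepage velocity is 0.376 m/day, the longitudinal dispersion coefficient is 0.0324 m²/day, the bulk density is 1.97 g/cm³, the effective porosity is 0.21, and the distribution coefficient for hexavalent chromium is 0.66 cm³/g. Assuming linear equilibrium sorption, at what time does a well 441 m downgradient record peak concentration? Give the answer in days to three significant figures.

Retardation factor R = 1 + ρ_b·K_d/n = 1 + 1.97 × 0.66/0.21 = 7.191.
Sorption retards both mechanisms: v_R = v/R = 0.05229 m/day, D_R = D/R = 0.004506 m²/day.
Peak time from v_R²t² + 2D_R t − x² = 0: t = (√(D_R² + v_R²x²) − D_R)/v_R².
√(D_R² + v_R²x²) = √(0.004506² + 0.05229² × 441²) = 23.06; v_R² = 0.002734.
t = (23.06 − 0.004506)/0.002734 = 8430 days.

8430 days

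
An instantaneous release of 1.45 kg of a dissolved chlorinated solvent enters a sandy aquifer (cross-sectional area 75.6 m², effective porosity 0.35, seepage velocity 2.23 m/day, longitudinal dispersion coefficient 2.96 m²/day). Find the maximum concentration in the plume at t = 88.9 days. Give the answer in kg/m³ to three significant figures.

0.000953 kg/m³

The peak of an instantaneous 1D plume sits at x = vt; there the Gaussian factor is 1 and C_max = M/(n_e·A·√(4πDt)), where n_e·A is the pore area the mass is dissolved in.
√(4πDt) = √(4π × 2.96 × 88.9) = 57.50 m, so C_max = 1.45/(0.35 × 75.6 × 57.50) = 0.000953 kg/m³.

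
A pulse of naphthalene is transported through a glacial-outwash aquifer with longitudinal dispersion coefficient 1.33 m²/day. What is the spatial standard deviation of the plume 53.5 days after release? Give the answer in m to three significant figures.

11.9 m

Dispersive spreading gives a Gaussian with σ² = 2Dt; advection only shifts the center.
σ = √(2 × 1.33 × 53.5) = 11.9 m.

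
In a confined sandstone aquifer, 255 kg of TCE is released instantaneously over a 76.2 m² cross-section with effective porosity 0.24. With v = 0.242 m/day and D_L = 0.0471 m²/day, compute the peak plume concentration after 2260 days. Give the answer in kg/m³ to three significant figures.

The peak of an instantaneous 1D plume sits at x = vt; there the Gaussian factor is 1 and C_max = M/(n_e·A·√(4πDt)), where n_e·A is the pore area the mass is dissolved in.
√(4πDt) = √(4π × 0.0471 × 2260) = 36.57 m, so C_max = 255/(0.24 × 76.2 × 36.57) = 0.381 kg/m³.

0.381 kg/m³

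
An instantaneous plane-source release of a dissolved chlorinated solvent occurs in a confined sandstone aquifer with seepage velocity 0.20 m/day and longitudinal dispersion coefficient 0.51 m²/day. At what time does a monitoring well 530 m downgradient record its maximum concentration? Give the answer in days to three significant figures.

For the 1D instantaneous-source solution, setting ∂C/∂t = 0 at fixed x gives v²t² + 2Dt − x² = 0, so t = (√(D² + v²x²) − D)/v².
√(D² + v²x²) = √(0.51² + 0.20² × 530²) = 106.0; v² = 0.04.
t = (106.0 − 0.51)/0.04 = 2640 days (vs. the pure-advection estimate x/v = 2650 d).

2640 days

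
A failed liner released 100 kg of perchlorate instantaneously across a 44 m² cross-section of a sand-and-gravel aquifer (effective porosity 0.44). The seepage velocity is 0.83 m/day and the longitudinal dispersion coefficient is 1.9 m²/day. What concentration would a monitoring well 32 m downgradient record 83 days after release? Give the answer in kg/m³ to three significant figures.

0.0134 kg/m³

For an instantaneous plane source, C(x,t) = M/(n_e·A·√(4πDt)) · exp(−(x−vt)²/(4Dt)), with n_e·A the pore (flow) area.
Plume center vt = 0.83 × 83 = 68.89 m, so the well at 32 m is 36.89 m upgradient of the peak.
√(4πDt) = 44.52 m, giving peak height M/(n_e·A·√(4πDt)) = 100/(0.44 × 44 × 44.52) = 0.1160 kg/m³.
(x−vt)²/(4Dt) = (-36.89)²/(4 × 1.9 × 83) = 2.157; exp(−2.157) = 0.1157.
C = 0.1160 × 0.1157 = 0.0134 kg/m³.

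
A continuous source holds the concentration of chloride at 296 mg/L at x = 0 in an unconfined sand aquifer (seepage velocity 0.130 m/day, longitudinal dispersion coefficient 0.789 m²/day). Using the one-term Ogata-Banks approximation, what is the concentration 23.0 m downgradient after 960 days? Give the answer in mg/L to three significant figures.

For a continuous step input, C/C₀ ≈ ½·erfc((x−vt)/(2√(Dt))).
vt = 0.130 × 960 = 124.8 m and 2√(Dt) = 2√(0.789 × 960) = 55.04 m.
Argument (x−vt)/(2√(Dt)) = (23.0 − 124.8)/55.04 = -1.850; ½·erfc(-1.850) = 0.9956.
C = 296 × 0.9956 = 295 mg/L.

295 mg/L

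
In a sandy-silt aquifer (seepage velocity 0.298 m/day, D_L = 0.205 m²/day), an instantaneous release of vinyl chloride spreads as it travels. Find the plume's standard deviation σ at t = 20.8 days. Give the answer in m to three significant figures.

2.92 m

Dispersive spreading gives a Gaussian with σ² = 2Dt; advection only shifts the center.
σ = √(2 × 0.205 × 20.8) = 2.92 m.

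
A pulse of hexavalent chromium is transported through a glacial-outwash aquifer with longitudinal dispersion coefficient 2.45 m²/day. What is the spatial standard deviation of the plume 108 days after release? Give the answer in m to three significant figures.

23.0 m

Dispersive spreading gives a Gaussian with σ² = 2Dt; advection only shifts the center.
σ = √(2 × 2.45 × 108) = 23.0 m.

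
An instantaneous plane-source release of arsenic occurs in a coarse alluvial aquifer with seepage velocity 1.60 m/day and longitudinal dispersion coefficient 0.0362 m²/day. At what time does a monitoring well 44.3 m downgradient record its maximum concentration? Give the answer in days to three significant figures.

For the 1D instantaneous-source solution, setting ∂C/∂t = 0 at fixed x gives v²t² + 2Dt − x² = 0, so t = (√(D² + v²x²) − D)/v².
√(D² + v²x²) = √(0.0362² + 1.60² × 44.3²) = 70.88; v² = 2.56.
t = (70.88 − 0.0362)/2.56 = 27.7 days (vs. the pure-advection estimate x/v = 27.7 d).

27.7 days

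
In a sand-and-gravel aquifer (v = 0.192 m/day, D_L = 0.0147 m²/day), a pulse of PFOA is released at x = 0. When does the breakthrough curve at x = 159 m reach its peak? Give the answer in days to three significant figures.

828 days

For the 1D instantaneous-source solution, setting ∂C/∂t = 0 at fixed x gives v²t² + 2Dt − x² = 0, so t = (√(D² + v²x²) − D)/v².
√(D² + v²x²) = √(0.0147² + 0.192² × 159²) = 30.53; v² = 0.036864.
t = (30.53 − 0.0147)/0.036864 = 828 days (vs. the pure-advection estimate x/v = 828 d).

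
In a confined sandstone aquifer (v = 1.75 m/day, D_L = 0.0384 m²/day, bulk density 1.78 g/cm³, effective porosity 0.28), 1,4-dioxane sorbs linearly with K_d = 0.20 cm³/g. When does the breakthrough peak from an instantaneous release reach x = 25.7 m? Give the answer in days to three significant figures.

33.3 days

Retardation factor R = 1 + ρ_b·K_d/n = 1 + 1.78 × 0.20/0.28 = 2.271.
Sorption retards both mechanisms: v_R = v/R = 0.7706 m/day, D_R = D/R = 0.01691 m²/day.
Peak time from v_R²t² + 2D_R t − x² = 0: t = (√(D_R² + v_R²x²) − D_R)/v_R².
√(D_R² + v_R²x²) = √(0.01691² + 0.7706² × 25.7²) = 19.80; v_R² = 0.5938.
t = (19.80 − 0.01691)/0.5938 = 33.3 days.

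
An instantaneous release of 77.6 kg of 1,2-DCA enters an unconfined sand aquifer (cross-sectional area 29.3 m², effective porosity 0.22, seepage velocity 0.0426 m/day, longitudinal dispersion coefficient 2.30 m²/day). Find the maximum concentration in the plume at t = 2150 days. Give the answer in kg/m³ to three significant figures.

The peak of an instantaneous 1D plume sits at x = vt; there the Gaussian factor is 1 and C_max = M/(n_e·A·√(4πDt)), where n_e·A is the pore area the mass is dissolved in.
√(4πDt) = √(4π × 2.30 × 2150) = 249.3 m, so C_max = 77.6/(0.22 × 29.3 × 249.3) = 0.0483 kg/m³.

0.0483 kg/m³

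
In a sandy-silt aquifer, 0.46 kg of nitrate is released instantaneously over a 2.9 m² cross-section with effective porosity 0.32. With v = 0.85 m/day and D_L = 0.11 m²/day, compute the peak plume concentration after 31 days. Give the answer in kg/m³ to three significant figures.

The peak of an instantaneous 1D plume sits at x = vt; there the Gaussian factor is 1 and C_max = M/(n_e·A·√(4πDt)), where n_e·A is the pore area the mass is dissolved in.
√(4πDt) = √(4π × 0.11 × 31) = 6.546 m, so C_max = 0.46/(0.32 × 2.9 × 6.546) = 0.0757 kg/m³.

0.0757 kg/m³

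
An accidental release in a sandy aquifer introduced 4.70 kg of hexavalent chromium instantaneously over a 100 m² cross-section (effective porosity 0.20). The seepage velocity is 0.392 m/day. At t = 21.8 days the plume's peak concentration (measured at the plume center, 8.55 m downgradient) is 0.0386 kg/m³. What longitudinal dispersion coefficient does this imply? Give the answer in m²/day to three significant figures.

At the plume center C_max = M/(n_e·A·√(4πDt)), so D = M²/(4πt·(n_e·A·C_max)²).
n_e·A·C_max = 0.20 × 100 × 0.0386 = 0.7720 kg/m.
D = 4.70²/(4π × 21.8 × 0.7720²) = 0.135 m²/day.

0.135 m²/day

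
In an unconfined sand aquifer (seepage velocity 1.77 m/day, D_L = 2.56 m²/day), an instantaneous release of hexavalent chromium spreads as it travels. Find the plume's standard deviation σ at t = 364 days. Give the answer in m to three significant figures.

Dispersive spreading gives a Gaussian with σ² = 2Dt; advection only shifts the center.
σ = √(2 × 2.56 × 364) = 43.2 m.

43.2 m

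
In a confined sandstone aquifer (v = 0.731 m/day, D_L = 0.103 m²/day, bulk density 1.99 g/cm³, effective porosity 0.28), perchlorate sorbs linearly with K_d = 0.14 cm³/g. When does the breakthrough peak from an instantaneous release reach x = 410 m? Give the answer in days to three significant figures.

1120 days

Retardation factor R = 1 + ρ_b·K_d/n = 1 + 1.99 × 0.14/0.28 = 1.995.
Sorption retards both mechanisms: v_R = v/R = 0.3664 m/day, D_R = D/R = 0.05163 m²/day.
Peak time from v_R²t² + 2D_R t − x² = 0: t = (√(D_R² + v_R²x²) − D_R)/v_R².
√(D_R² + v_R²x²) = √(0.05163² + 0.3664² × 410²) = 150.2; v_R² = 0.1342.
t = (150.2 − 0.05163)/0.1342 = 1120 days.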